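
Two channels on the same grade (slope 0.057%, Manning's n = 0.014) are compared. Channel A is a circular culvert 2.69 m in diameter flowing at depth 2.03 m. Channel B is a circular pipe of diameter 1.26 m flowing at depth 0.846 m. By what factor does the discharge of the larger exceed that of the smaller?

Channel A: For a circular section of diameter D = 2.69 m at depth y = 2.03 m, the central angle is θ = 2 arccos(1 − 2y/D) = 4.21 rad. Then A = (D²/8)(θ − sin θ) = 4.601 m² and P = Dθ/2 = 5.663 m. Hydraulic radius R = A/P = 4.601/5.663 = 0.8125 m. Q_A = (1/0.014)·4.601·0.8125^(2/3)·√0.00057 = 6.832 m³/s.
Channel B: For a circular section of diameter D = 1.26 m at depth y = 0.846 m, the central angle is θ = 2 arccos(1 − 2y/D) = 3.842 rad. Then A = (D²/8)(θ − sin θ) = 0.8902 m² and P = Dθ/2 = 2.42 m. Hydraulic radius R = A/P = 0.8902/2.42 = 0.3678 m. Q_B = (1/0.014)·0.8902·0.3678^(2/3)·√0.00057 = 0.7793 m³/s.
The larger discharge is 6.832 m³/s and the smaller is 0.7793 m³/s; the ratio is 8.77.

8.77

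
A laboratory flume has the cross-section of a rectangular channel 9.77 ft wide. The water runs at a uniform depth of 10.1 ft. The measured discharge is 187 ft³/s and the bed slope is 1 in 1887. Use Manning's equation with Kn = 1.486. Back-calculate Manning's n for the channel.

Flow area A = b·y = 9.77 × 10.1 = 98.68 ft². Wetted perimeter P = b + 2y = 9.77 + 2×10.1 = 29.97 ft.
Hydraulic radius R = A/P = 98.68/29.97 = 3.293 ft.
Rearranging Manning's equation: n = (1.486/Q) A R^(2/3) S^(1/2) = (1.486/187) × 98.68 × 3.293^(2/3) × √0.0005299 = 0.04.

n = 0.04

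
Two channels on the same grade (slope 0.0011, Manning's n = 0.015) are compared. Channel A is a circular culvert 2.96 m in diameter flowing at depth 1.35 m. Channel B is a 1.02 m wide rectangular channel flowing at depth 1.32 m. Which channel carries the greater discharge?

channel A

Channel A: For a circular section of diameter D = 2.96 m at depth y = 1.35 m, the central angle is θ = 2 arccos(1 − 2y/D) = 2.966 rad. Then A = (D²/8)(θ − sin θ) = 3.056 m² and P = Dθ/2 = 4.389 m. Hydraulic radius R = A/P = 3.056/4.389 = 0.6963 m. Q_A = (1/0.015)·3.056·0.6963^(2/3)·√0.0011 = 5.309 m³/s.
Channel B: Flow area A = b·y = 1.02 × 1.32 = 1.346 m². Wetted perimeter P = b + 2y = 1.02 + 2×1.32 = 3.66 m. Hydraulic radius R = A/P = 1.346/3.66 = 0.3679 m. Q_B = (1/0.015)·1.346·0.3679^(2/3)·√0.0011 = 1.528 m³/s.
Q_A = 5.309 m³/s vs Q_B = 1.528 m³/s, so channel A carries more.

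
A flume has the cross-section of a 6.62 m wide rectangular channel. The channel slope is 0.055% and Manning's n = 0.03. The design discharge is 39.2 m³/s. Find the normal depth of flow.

Manning's equation rearranged: A R^(2/3) = nQ / (1·√S) = 0.03 × 39.2 / (√0.00055) = 50.14.
Try y = 4.3 m: A R^(2/3) = 43.21 — too small.
Try y = 4.83 m: A R^(2/3) = 50.15 — matches.

y_n = 4.83 m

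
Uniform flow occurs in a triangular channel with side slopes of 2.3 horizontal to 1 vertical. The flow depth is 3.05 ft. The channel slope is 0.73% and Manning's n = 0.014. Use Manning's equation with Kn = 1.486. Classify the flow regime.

supercritical

For a triangular section with side slope z = 2.3: A = zy² = 2.3×3.05² = 21.4 ft²; P = 2y√(1+z²) = 2×3.05×2.508 = 15.3 ft.
Hydraulic radius R = A/P = 21.4/15.3 = 1.399 ft.
V = (1.486/n) R^(2/3) √S = (1.486/0.014) × 1.399^(2/3) × √0.0073 = 11.34 ft/s. Hydraulic depth D_h = A/T = 21.4/14.03 = 1.525 ft.
Froude number Fr = V/√(g·D_h) = 11.34/√(32.2×1.525) = 1.62, which is greater than 1, so the flow is supercritical.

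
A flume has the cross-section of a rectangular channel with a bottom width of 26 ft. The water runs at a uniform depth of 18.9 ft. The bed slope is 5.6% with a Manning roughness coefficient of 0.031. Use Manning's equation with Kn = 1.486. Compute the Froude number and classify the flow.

supercritical

Flow area A = b·y = 26 × 18.9 = 491.4 ft². Wetted perimeter P = b + 2y = 26 + 2×18.9 = 63.8 ft.
Hydraulic radius R = A/P = 491.4/63.8 = 7.702 ft.
V = (1.486/n) R^(2/3) √S = (1.486/0.031) × 7.702^(2/3) × √0.056 = 44.24 ft/s. Hydraulic depth D_h = A/T = 491.4/26 = 18.9 ft.
Froude number Fr = V/√(g·D_h) = 44.24/√(32.2×18.9) = 1.79, which is greater than 1, so the flow is supercritical.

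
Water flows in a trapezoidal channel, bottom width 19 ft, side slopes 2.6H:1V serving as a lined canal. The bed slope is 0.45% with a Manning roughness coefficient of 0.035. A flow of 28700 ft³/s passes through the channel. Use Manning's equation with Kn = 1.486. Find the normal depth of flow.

Manning's equation rearranged: A R^(2/3) = nQ / (1.486·√S) = 0.035 × 28700 / (1.486 × √0.0045) = 10080.
Trying y = 27 ft: A R^(2/3) = 14130 — too large.
Trying y = 18.3 ft: A R^(2/3) = 5683 — too small.
Trying y = 23.4 ft: A R^(2/3) = 10070 — ≈ 10080.

y_n = 23.4 ft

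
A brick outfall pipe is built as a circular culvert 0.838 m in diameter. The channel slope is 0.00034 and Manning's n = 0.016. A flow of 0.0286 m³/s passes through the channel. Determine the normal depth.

Manning's equation rearranged: A R^(2/3) = nQ / (1·√S) = 0.016 × 0.0286 / (√0.00034) = 0.02482.
Try y = 0.18 m: A R^(2/3) = 0.01968 — short.
Try y = 0.239 m: A R^(2/3) = 0.03453 — over.
Try y = 0.202 m: A R^(2/3) = 0.02479 — matches.

y_n = 0.202 m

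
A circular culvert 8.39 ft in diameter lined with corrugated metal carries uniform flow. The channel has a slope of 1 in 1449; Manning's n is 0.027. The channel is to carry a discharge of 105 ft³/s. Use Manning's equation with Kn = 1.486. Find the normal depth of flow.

Manning's equation rearranged: A R^(2/3) = nQ / (1.486·√S) = 0.027 × 105 / (1.486 × √0.0006901) = 72.62.
Try y = 4.38 ft: A R^(2/3) = 48.7 — too small.
Try y = 5.69 ft: A R^(2/3) = 72.71 — ≈ 72.62.

y_n = 5.69 ft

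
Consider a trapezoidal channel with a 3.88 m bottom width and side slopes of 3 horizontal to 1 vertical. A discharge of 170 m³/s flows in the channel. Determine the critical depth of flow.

At critical depth, Q² T / (g A³) = 1, i.e. A³/T = Q²/g = 170²/9.81 = 2946.
At y = 3.76 m: A³/T = 7005 — high.
At y = 2.27 m: A³/T = 816.5 — low.
At y = 3.08 m: A³/T = 2951 — matches.

y_c = 3.08 m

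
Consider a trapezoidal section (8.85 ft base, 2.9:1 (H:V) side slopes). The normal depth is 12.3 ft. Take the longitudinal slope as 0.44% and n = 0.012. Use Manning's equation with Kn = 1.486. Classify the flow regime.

supercritical

With bottom width b = 8.85 ft and side slope z = 2.9: A = (b + zy)y = (8.85 + 2.9×12.3)×12.3 = 547.6 ft²; P = b + 2y√(1+z²) = 8.85 + 2×12.3×3.068 = 84.31 ft.
Hydraulic radius R = A/P = 547.6/84.31 = 6.495 ft.
V = (1.486/n) R^(2/3) √S = (1.486/0.012) × 6.495^(2/3) × √0.0044 = 28.59 ft/s. Hydraulic depth D_h = A/T = 547.6/80.19 = 6.829 ft.
Froude number Fr = V/√(g·D_h) = 28.59/√(32.2×6.829) = 1.93, which is greater than 1, so the flow is supercritical.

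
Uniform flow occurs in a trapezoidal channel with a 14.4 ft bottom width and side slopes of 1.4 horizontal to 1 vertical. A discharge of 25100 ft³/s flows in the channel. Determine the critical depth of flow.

y_c = 24.2 ft

At critical depth, Q² T / (g A³) = 1, i.e. A³/T = Q²/g = 25100²/32.2 = 19570000.
At y = 21.4 ft: A³/T = 11510000 — too small.
At y = 26.6 ft: A³/T = 29160000 — too large.
At y = 24.2 ft: A³/T = 19410000 — ≈ 19570000.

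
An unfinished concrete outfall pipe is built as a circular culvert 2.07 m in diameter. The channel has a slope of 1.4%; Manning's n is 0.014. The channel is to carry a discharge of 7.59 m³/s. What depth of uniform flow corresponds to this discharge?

y_n = 0.928 m

Manning's equation rearranged: A R^(2/3) = nQ / (1·√S) = 0.014 × 7.59 / (√0.014) = 0.8981.
Trying y = 1.17 m: A R^(2/3) = 1.327 — high.
Trying y = 0.701 m: A R^(2/3) = 0.5359 — low.
Trying y = 0.928 m: A R^(2/3) = 0.8976 — close enough.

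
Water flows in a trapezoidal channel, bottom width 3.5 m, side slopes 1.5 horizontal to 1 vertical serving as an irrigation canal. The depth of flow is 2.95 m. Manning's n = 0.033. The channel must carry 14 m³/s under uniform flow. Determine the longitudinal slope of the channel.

With bottom width b = 3.5 m and side slope z = 1.5: A = (b + zy)y = (3.5 + 1.5×2.95)×2.95 = 23.38 m²; P = b + 2y√(1+z²) = 3.5 + 2×2.95×1.803 = 14.14 m.
Hydraulic radius R = A/P = 23.38/14.14 = 1.654 m.
From Manning's equation, S = [nQ / (1 A R^(2/3))]² = [0.033 × 14 / (1 × 23.38 × 1.654^(2/3))]² = 0.0002.

S = 0.0002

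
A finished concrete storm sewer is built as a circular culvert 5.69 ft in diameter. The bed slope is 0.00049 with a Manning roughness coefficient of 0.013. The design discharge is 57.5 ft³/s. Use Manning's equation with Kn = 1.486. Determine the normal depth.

Manning's equation rearranged: A R^(2/3) = nQ / (1.486·√S) = 0.013 × 57.5 / (1.486 × √0.00049) = 22.72.
Trying y = 4.05 ft: A R^(2/3) = 27.51 — too large.
Trying y = 2.64 ft: A R^(2/3) = 14.14 — too small.
Trying y = 3.53 ft: A R^(2/3) = 22.73 — ≈ 22.72.

y_n = 3.53 ft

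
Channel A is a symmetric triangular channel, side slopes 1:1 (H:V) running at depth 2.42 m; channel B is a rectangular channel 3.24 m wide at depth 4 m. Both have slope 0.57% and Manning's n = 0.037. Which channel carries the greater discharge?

Channel A: For a triangular section with side slope z = 1: A = zy² = 1×2.42² = 5.856 m²; P = 2y√(1+z²) = 2×2.42×1.414 = 6.845 m. Hydraulic radius R = A/P = 5.856/6.845 = 0.8556 m. Q_A = (1/0.037)·5.856·0.8556^(2/3)·√0.0057 = 10.77 m³/s.
Channel B: Flow area A = b·y = 3.24 × 4 = 12.96 m². Wetted perimeter P = b + 2y = 3.24 + 2×4 = 11.24 m. Hydraulic radius R = A/P = 12.96/11.24 = 1.153 m. Q_B = (1/0.037)·12.96·1.153^(2/3)·√0.0057 = 29.08 m³/s.
Q_A = 10.77 m³/s vs Q_B = 29.08 m³/s, so channel B carries more.

channel B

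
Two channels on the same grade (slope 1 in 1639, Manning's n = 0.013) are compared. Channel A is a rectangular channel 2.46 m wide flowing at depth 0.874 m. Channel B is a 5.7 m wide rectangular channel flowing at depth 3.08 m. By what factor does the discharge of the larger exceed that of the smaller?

16.6

Channel A: Flow area A = b·y = 2.46 × 0.874 = 2.15 m². Wetted perimeter P = b + 2y = 2.46 + 2×0.874 = 4.208 m. Hydraulic radius R = A/P = 2.15/4.208 = 0.5109 m. Q_A = (1/0.013)·2.15·0.5109^(2/3)·√0.0006101 = 2.611 m³/s.
Channel B: Flow area A = b·y = 5.7 × 3.08 = 17.56 m². Wetted perimeter P = b + 2y = 5.7 + 2×3.08 = 11.86 m. Hydraulic radius R = A/P = 17.56/11.86 = 1.48 m. Q_B = (1/0.013)·17.56·1.48^(2/3)·√0.0006101 = 43.33 m³/s.
The larger discharge is 43.33 m³/s and the smaller is 2.611 m³/s; the ratio is 16.6.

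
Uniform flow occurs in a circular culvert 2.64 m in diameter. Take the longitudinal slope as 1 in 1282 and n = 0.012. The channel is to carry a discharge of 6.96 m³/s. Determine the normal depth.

y_n = 1.66 m

Manning's equation rearranged: A R^(2/3) = nQ / (1·√S) = 0.012 × 6.96 / (√0.00078) = 2.99.
Trying y = 1.8 m: A R^(2/3) = 3.355 — high.
Trying y = 1.36 m: A R^(2/3) = 2.182 — low.
Trying y = 1.66 m: A R^(2/3) = 2.991 — matches.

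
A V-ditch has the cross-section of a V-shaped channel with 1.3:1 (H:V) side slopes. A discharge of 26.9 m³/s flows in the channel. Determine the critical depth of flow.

y_c = 2.44 m

At critical depth, Q² T / (g A³) = 1, i.e. A³/T = Q²/g = 26.9²/9.81 = 73.76.
Try y = 2.8 m: A³/T = 145.4 — high.
Try y = 1.91 m: A³/T = 21.48 — low.
Try y = 2.44 m: A³/T = 73.08 — matches.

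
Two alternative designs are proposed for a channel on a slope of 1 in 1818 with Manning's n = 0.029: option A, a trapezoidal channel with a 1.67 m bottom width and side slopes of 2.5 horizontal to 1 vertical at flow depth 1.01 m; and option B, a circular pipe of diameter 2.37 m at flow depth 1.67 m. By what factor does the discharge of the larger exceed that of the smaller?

Channel A: With bottom width b = 1.67 m and side slope z = 2.5: A = (b + zy)y = (1.67 + 2.5×1.01)×1.01 = 4.237 m²; P = b + 2y√(1+z²) = 1.67 + 2×1.01×2.693 = 7.109 m. Hydraulic radius R = A/P = 4.237/7.109 = 0.596 m. Q_A = (1/0.029)·4.237·0.596^(2/3)·√0.0005501 = 2.427 m³/s.
Channel B: For a circular section of diameter D = 2.37 m at depth y = 1.67 m, the central angle is θ = 2 arccos(1 − 2y/D) = 3.985 rad. Then A = (D²/8)(θ − sin θ) = 3.322 m² and P = Dθ/2 = 4.722 m. Hydraulic radius R = A/P = 3.322/4.722 = 0.7035 m. Q_B = (1/0.029)·3.322·0.7035^(2/3)·√0.0005501 = 2.125 m³/s.
The larger discharge is 2.427 m³/s and the smaller is 2.125 m³/s; the ratio is 1.14.

1.14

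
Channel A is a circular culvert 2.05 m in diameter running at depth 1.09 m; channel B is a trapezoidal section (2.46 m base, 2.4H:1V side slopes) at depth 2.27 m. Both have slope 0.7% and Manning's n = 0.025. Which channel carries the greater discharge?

Channel A: For a circular section of diameter D = 2.05 m at depth y = 1.09 m, the central angle is θ = 2 arccos(1 − 2y/D) = 3.269 rad. Then A = (D²/8)(θ − sin θ) = 1.783 m² and P = Dθ/2 = 3.35 m. Hydraulic radius R = A/P = 1.783/3.35 = 0.5323 m. Q_A = (1/0.025)·1.783·0.5323^(2/3)·√0.007 = 3.92 m³/s.
Channel B: With bottom width b = 2.46 m and side slope z = 2.4: A = (b + zy)y = (2.46 + 2.4×2.27)×2.27 = 17.95 m²; P = b + 2y√(1+z²) = 2.46 + 2×2.27×2.6 = 14.26 m. Hydraulic radius R = A/P = 17.95/14.26 = 1.258 m. Q_B = (1/0.025)·17.95·1.258^(2/3)·√0.007 = 70.03 m³/s.
Q_A = 3.92 m³/s vs Q_B = 70.03 m³/s, so channel B carries more.

channel B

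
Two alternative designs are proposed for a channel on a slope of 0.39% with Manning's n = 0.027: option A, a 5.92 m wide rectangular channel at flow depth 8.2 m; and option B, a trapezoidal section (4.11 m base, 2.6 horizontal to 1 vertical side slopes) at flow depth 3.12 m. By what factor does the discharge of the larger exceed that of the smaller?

1.46

Channel A: Flow area A = b·y = 5.92 × 8.2 = 48.54 m². Wetted perimeter P = b + 2y = 5.92 + 2×8.2 = 22.32 m. Hydraulic radius R = A/P = 48.54/22.32 = 2.175 m. Q_A = (1/0.027)·48.54·2.175^(2/3)·√0.0039 = 188.5 m³/s.
Channel B: With bottom width b = 4.11 m and side slope z = 2.6: A = (b + zy)y = (4.11 + 2.6×3.12)×3.12 = 38.13 m²; P = b + 2y√(1+z²) = 4.11 + 2×3.12×2.786 = 21.49 m. Hydraulic radius R = A/P = 38.13/21.49 = 1.774 m. Q_B = (1/0.027)·38.13·1.774^(2/3)·√0.0039 = 129.3 m³/s.
The larger discharge is 188.5 m³/s and the smaller is 129.3 m³/s; the ratio is 1.46.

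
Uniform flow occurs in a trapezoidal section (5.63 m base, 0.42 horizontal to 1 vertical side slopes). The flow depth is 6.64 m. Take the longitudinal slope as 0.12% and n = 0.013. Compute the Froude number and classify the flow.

subcritical

With bottom width b = 5.63 m and side slope z = 0.42: A = (b + zy)y = (5.63 + 0.42×6.64)×6.64 = 55.9 m²; P = b + 2y√(1+z²) = 5.63 + 2×6.64×1.085 = 20.03 m.
Hydraulic radius R = A/P = 55.9/20.03 = 2.79 m.
V = (1/n) R^(2/3) √S = (1/0.013) × 2.79^(2/3) × √0.0012 = 5.281 m/s. Hydraulic depth D_h = A/T = 55.9/11.21 = 4.988 m.
Froude number Fr = V/√(g·D_h) = 5.281/√(9.81×4.988) = 0.755, which is less than 1, so the flow is subcritical.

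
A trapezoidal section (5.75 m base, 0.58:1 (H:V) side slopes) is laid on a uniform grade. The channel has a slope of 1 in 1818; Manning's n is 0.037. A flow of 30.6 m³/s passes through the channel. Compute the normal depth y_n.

Manning's equation rearranged: A R^(2/3) = nQ / (1·√S) = 0.037 × 30.6 / (√0.0005501) = 48.27.
Trying y = 4.2 m: A R^(2/3) = 58.58 — over.
Trying y = 3.76 m: A R^(2/3) = 48.35 — matches.

y_n = 3.76 m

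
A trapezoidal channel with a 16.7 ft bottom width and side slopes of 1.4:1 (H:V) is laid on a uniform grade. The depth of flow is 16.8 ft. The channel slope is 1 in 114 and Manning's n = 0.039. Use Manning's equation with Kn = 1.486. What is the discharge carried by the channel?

Q = 10500 ft³/s

With bottom width b = 16.7 ft and side slope z = 1.4: A = (b + zy)y = (16.7 + 1.4×16.8)×16.8 = 675.7 ft²; P = b + 2y√(1+z²) = 16.7 + 2×16.8×1.72 = 74.51 ft.
Hydraulic radius R = A/P = 675.7/74.51 = 9.069 ft.
Manning's equation: Q = (1.486/n) A R^(2/3) S^(1/2) = (1.486/0.039) × 675.7 × 9.069^(2/3) × 0.008772^(1/2) = 10500 ft³/s.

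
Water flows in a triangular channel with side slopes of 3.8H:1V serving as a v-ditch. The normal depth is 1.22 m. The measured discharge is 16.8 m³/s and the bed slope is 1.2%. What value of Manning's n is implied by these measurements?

For a triangular section with side slope z = 3.8: A = zy² = 3.8×1.22² = 5.656 m²; P = 2y√(1+z²) = 2×1.22×3.929 = 9.588 m.
Hydraulic radius R = A/P = 5.656/9.588 = 0.5899 m.
Rearranging Manning's equation: n = (1/Q) A R^(2/3) S^(1/2) = (1/16.8) × 5.656 × 0.5899^(2/3) × √0.012 = 0.0259.

n = 0.0259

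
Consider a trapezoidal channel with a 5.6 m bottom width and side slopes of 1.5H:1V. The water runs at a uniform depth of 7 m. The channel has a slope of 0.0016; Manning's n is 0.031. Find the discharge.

Q = 345 m³/s

With bottom width b = 5.6 m and side slope z = 1.5: A = (b + zy)y = (5.6 + 1.5×7)×7 = 112.7 m²; P = b + 2y√(1+z²) = 5.6 + 2×7×1.803 = 30.84 m.
Hydraulic radius R = A/P = 112.7/30.84 = 3.654 m.
Manning's equation: Q = (1/n) A R^(2/3) S^(1/2) = (1/0.031) × 112.7 × 3.654^(2/3) × 0.0016^(1/2) = 345 m³/s.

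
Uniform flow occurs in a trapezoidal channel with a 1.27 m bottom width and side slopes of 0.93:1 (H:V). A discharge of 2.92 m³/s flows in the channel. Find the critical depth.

y_c = 0.683 m

At critical depth, Q² T / (g A³) = 1, i.e. A³/T = Q²/g = 2.92²/9.81 = 0.8692.
Try y = 0.849 m: A³/T = 1.876 — high.
Try y = 0.594 m: A³/T = 0.5342 — low.
Try y = 0.683 m: A³/T = 0.8673 — matches.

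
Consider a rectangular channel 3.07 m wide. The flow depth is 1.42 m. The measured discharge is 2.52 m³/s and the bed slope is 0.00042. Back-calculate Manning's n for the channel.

n = 0.0289

Flow area A = b·y = 3.07 × 1.42 = 4.359 m². Wetted perimeter P = b + 2y = 3.07 + 2×1.42 = 5.91 m.
Hydraulic radius R = A/P = 4.359/5.91 = 0.7376 m.
Rearranging Manning's equation: n = (1/Q) A R^(2/3) S^(1/2) = (1/2.52) × 4.359 × 0.7376^(2/3) × √0.00042 = 0.0289.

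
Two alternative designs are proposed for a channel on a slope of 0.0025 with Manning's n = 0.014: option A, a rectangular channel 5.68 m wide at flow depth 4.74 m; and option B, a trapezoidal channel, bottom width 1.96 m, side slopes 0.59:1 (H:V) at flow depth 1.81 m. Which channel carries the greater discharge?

channel A

Channel A: Flow area A = b·y = 5.68 × 4.74 = 26.92 m². Wetted perimeter P = b + 2y = 5.68 + 2×4.74 = 15.16 m. Hydraulic radius R = A/P = 26.92/15.16 = 1.776 m. Q_A = (1/0.014)·26.92·1.776^(2/3)·√0.0025 = 141 m³/s.
Channel B: With bottom width b = 1.96 m and side slope z = 0.59: A = (b + zy)y = (1.96 + 0.59×1.81)×1.81 = 5.48 m²; P = b + 2y√(1+z²) = 1.96 + 2×1.81×1.161 = 6.163 m. Hydraulic radius R = A/P = 5.48/6.163 = 0.8892 m. Q_B = (1/0.014)·5.48·0.8892^(2/3)·√0.0025 = 18.1 m³/s.
Q_A = 141 m³/s vs Q_B = 18.1 m³/s, so channel A carries more.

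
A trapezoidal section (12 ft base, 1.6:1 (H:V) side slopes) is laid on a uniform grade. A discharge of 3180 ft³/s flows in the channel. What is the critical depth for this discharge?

y_c = 8.9 ft

At critical depth, Q² T / (g A³) = 1, i.e. A³/T = Q²/g = 3180²/32.2 = 314000.
At y = 11.4 ft: A³/T = 845100 — over.
At y = 7.24 ft: A³/T = 141600 — short.
At y = 8.9 ft: A³/T = 314600 — close enough.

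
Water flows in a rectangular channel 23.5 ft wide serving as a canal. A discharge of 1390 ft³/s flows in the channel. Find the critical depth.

For a rectangular channel, critical depth y_c = (q²/g)^(1/3) where q = Q/b = 1390/23.5 = 59.15 ft²/s.
So y_c = (59.15²/32.2)^(1/3) = 4.77 ft.

y_c = 4.77 ft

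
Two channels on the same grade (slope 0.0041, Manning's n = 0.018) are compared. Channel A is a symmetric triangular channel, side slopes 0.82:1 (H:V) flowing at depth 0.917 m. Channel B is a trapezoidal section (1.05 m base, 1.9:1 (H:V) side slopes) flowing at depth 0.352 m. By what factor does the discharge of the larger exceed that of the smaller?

Channel A: For a triangular section with side slope z = 0.82: A = zy² = 0.82×0.917² = 0.6895 m²; P = 2y√(1+z²) = 2×0.917×1.293 = 2.372 m. Hydraulic radius R = A/P = 0.6895/2.372 = 0.2907 m. Q_A = (1/0.018)·0.6895·0.2907^(2/3)·√0.0041 = 1.076 m³/s.
Channel B: With bottom width b = 1.05 m and side slope z = 1.9: A = (b + zy)y = (1.05 + 1.9×0.352)×0.352 = 0.605 m²; P = b + 2y√(1+z²) = 1.05 + 2×0.352×2.147 = 2.562 m. Hydraulic radius R = A/P = 0.605/2.562 = 0.2362 m. Q_B = (1/0.018)·0.605·0.2362^(2/3)·√0.0041 = 0.8224 m³/s.
The larger discharge is 1.076 m³/s and the smaller is 0.8224 m³/s; the ratio is 1.31.

1.31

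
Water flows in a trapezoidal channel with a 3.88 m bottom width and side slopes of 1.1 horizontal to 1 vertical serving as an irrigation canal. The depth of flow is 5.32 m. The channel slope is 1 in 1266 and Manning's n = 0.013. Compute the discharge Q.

With bottom width b = 3.88 m and side slope z = 1.1: A = (b + zy)y = (3.88 + 1.1×5.32)×5.32 = 51.77 m²; P = b + 2y√(1+z²) = 3.88 + 2×5.32×1.487 = 19.7 m.
Hydraulic radius R = A/P = 51.77/19.7 = 2.628 m.
Manning's equation: Q = (1/n) A R^(2/3) S^(1/2) = (1/0.013) × 51.77 × 2.628^(2/3) × 0.0007899^(1/2) = 213 m³/s.

Q = 213 m³/s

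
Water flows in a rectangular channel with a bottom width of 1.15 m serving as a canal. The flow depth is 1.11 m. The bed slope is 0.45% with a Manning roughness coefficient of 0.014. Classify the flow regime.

subcritical

Flow area A = b·y = 1.15 × 1.11 = 1.276 m². Wetted perimeter P = b + 2y = 1.15 + 2×1.11 = 3.37 m.
Hydraulic radius R = A/P = 1.276/3.37 = 0.3788 m.
V = (1/n) R^(2/3) √S = (1/0.014) × 0.3788^(2/3) × √0.0045 = 2.508 m/s. Hydraulic depth D_h = A/T = 1.276/1.15 = 1.11 m.
Froude number Fr = V/√(g·D_h) = 2.508/√(9.81×1.11) = 0.76, which is less than 1, so the flow is subcritical.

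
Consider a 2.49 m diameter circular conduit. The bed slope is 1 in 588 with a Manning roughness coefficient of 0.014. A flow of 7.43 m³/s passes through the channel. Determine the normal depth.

Manning's equation rearranged: A R^(2/3) = nQ / (1·√S) = 0.014 × 7.43 / (√0.001701) = 2.522.
Trying y = 1.81 m: A R^(2/3) = 3.118 — too large.
Trying y = 1.55 m: A R^(2/3) = 2.521 — matches.

y_n = 1.55 m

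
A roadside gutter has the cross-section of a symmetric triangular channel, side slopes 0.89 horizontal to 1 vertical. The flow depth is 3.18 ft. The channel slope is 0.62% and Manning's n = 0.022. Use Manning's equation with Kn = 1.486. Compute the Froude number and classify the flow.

For a triangular section with side slope z = 0.89: A = zy² = 0.89×3.18² = 9 ft²; P = 2y√(1+z²) = 2×3.18×1.339 = 8.514 ft.
Hydraulic radius R = A/P = 9/8.514 = 1.057 ft.
V = (1.486/n) R^(2/3) √S = (1.486/0.022) × 1.057^(2/3) × √0.0062 = 5.519 ft/s. Hydraulic depth D_h = A/T = 9/5.66 = 1.59 ft.
Froude number Fr = V/√(g·D_h) = 5.519/√(32.2×1.59) = 0.771, which is less than 1, so the flow is subcritical.

subcritical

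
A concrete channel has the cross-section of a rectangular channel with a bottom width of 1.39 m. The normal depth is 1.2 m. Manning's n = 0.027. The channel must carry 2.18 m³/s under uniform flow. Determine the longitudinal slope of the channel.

Flow area A = b·y = 1.39 × 1.2 = 1.668 m². Wetted perimeter P = b + 2y = 1.39 + 2×1.2 = 3.79 m.
Hydraulic radius R = A/P = 1.668/3.79 = 0.4401 m.
From Manning's equation, S = [nQ / (1 A R^(2/3))]² = [0.027 × 2.18 / (1 × 1.668 × 0.4401^(2/3))]² = 0.00372.

S = 0.00372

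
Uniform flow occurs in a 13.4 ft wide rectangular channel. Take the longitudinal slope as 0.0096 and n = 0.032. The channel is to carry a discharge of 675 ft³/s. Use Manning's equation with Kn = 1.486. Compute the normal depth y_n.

Manning's equation rearranged: A R^(2/3) = nQ / (1.486·√S) = 0.032 × 675 / (1.486 × √0.0096) = 148.4.
At y = 4.7 ft: A R^(2/3) = 124 — low.
At y = 5.35 ft: A R^(2/3) = 148.3 — ≈ 148.4.

y_n = 5.35 ft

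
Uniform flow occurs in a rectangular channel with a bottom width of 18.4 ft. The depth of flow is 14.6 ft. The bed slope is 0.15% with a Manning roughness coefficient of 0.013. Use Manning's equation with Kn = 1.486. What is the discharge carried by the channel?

Q = 3770 ft³/s

Flow area A = b·y = 18.4 × 14.6 = 268.6 ft². Wetted perimeter P = b + 2y = 18.4 + 2×14.6 = 47.6 ft.
Hydraulic radius R = A/P = 268.6/47.6 = 5.644 ft.
Manning's equation: Q = (1.486/n) A R^(2/3) S^(1/2) = (1.486/0.013) × 268.6 × 5.644^(2/3) × 0.0015^(1/2) = 3770 ft³/s.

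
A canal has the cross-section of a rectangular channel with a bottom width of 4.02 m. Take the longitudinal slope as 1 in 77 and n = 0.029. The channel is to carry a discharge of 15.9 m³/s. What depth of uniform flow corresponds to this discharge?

y_n = 1.21 m

Manning's equation rearranged: A R^(2/3) = nQ / (1·√S) = 0.029 × 15.9 / (√0.01299) = 4.046.
At y = 1.02 m: A R^(2/3) = 3.16 — too small.
At y = 1.38 m: A R^(2/3) = 4.853 — too large.
At y = 1.21 m: A R^(2/3) = 4.034 — close enough.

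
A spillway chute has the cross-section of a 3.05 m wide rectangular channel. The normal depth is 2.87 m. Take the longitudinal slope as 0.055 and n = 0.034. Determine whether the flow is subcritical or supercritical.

supercritical

Flow area A = b·y = 3.05 × 2.87 = 8.753 m². Wetted perimeter P = b + 2y = 3.05 + 2×2.87 = 8.79 m.
Hydraulic radius R = A/P = 8.753/8.79 = 0.9958 m.
V = (1/n) R^(2/3) √S = (1/0.034) × 0.9958^(2/3) × √0.055 = 6.879 m/s. Hydraulic depth D_h = A/T = 8.753/3.05 = 2.87 m.
Froude number Fr = V/√(g·D_h) = 6.879/√(9.81×2.87) = 1.3, which is greater than 1, so the flow is supercritical.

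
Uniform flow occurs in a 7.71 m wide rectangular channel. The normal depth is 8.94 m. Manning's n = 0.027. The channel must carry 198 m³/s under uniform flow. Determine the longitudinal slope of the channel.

Flow area A = b·y = 7.71 × 8.94 = 68.93 m². Wetted perimeter P = b + 2y = 7.71 + 2×8.94 = 25.59 m.
Hydraulic radius R = A/P = 68.93/25.59 = 2.694 m.
From Manning's equation, S = [nQ / (1 A R^(2/3))]² = [0.027 × 198 / (1 × 68.93 × 2.694^(2/3))]² = 0.00161.

S = 0.00161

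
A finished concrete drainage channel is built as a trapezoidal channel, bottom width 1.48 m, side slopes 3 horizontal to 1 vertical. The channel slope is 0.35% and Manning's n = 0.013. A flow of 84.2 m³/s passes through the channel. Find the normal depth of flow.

y_n = 2.15 m

Manning's equation rearranged: A R^(2/3) = nQ / (1·√S) = 0.013 × 84.2 / (√0.0035) = 18.5.
Trying y = 1.69 m: A R^(2/3) = 10.39 — short.
Trying y = 2.73 m: A R^(2/3) = 33.17 — over.
Trying y = 2.15 m: A R^(2/3) = 18.51 — ≈ 18.5.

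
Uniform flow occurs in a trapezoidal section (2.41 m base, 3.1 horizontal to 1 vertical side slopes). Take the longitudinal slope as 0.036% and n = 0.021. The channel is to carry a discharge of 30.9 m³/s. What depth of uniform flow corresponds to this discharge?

y_n = 2.6 m

Manning's equation rearranged: A R^(2/3) = nQ / (1·√S) = 0.021 × 30.9 / (√0.00036) = 34.2.
Trying y = 2.28 m: A R^(2/3) = 25.1 — too small.
Trying y = 2.6 m: A R^(2/3) = 34.18 — close enough.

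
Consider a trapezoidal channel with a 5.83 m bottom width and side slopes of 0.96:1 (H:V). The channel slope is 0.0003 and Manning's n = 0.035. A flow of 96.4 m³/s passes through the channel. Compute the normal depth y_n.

y_n = 6.88 m

Manning's equation rearranged: A R^(2/3) = nQ / (1·√S) = 0.035 × 96.4 / (√0.0003) = 194.8.
Try y = 7.49 m: A R^(2/3) = 231.9 — over.
Try y = 6.05 m: A R^(2/3) = 150.2 — short.
Try y = 6.88 m: A R^(2/3) = 194.8 — matches.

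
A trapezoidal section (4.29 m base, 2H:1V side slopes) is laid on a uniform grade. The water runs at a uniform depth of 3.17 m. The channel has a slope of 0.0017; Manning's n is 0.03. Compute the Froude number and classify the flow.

With bottom width b = 4.29 m and side slope z = 2: A = (b + zy)y = (4.29 + 2×3.17)×3.17 = 33.7 m²; P = b + 2y√(1+z²) = 4.29 + 2×3.17×2.236 = 18.47 m.
Hydraulic radius R = A/P = 33.7/18.47 = 1.825 m.
V = (1/n) R^(2/3) √S = (1/0.03) × 1.825^(2/3) × √0.0017 = 2.052 m/s. Hydraulic depth D_h = A/T = 33.7/16.97 = 1.986 m.
Froude number Fr = V/√(g·D_h) = 2.052/√(9.81×1.986) = 0.465, which is less than 1, so the flow is subcritical.

subcritical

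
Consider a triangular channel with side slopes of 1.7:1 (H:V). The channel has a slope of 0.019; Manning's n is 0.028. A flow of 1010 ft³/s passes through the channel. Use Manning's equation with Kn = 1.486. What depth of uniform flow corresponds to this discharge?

y_n = 6.42 ft

Manning's equation rearranged: A R^(2/3) = nQ / (1.486·√S) = 0.028 × 1010 / (1.486 × √0.019) = 138.1.
Try y = 5.63 ft: A R^(2/3) = 97.3 — too small.
Try y = 8.18 ft: A R^(2/3) = 263.5 — too large.
Try y = 6.42 ft: A R^(2/3) = 138.1 — ≈ 138.1.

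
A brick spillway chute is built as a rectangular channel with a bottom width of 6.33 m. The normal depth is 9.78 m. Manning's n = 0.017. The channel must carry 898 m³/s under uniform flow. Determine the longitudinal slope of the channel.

S = 0.019

Flow area A = b·y = 6.33 × 9.78 = 61.91 m². Wetted perimeter P = b + 2y = 6.33 + 2×9.78 = 25.89 m.
Hydraulic radius R = A/P = 61.91/25.89 = 2.391 m.
From Manning's equation, S = [nQ / (1 A R^(2/3))]² = [0.017 × 898 / (1 × 61.91 × 2.391^(2/3))]² = 0.019.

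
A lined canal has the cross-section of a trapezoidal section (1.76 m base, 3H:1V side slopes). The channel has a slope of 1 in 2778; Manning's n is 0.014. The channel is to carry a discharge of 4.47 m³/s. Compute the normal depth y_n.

y_n = 0.994 m

Manning's equation rearranged: A R^(2/3) = nQ / (1·√S) = 0.014 × 4.47 / (√0.00036) = 3.298.
At y = 0.861 m: A R^(2/3) = 2.415 — short.
At y = 1.09 m: A R^(2/3) = 4.044 — over.
At y = 0.994 m: A R^(2/3) = 3.3 — ≈ 3.298.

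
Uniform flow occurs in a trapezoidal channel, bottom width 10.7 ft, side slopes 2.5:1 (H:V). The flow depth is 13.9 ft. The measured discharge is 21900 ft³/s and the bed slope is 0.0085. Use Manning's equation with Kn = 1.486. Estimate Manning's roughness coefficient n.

n = 0.015

With bottom width b = 10.7 ft and side slope z = 2.5: A = (b + zy)y = (10.7 + 2.5×13.9)×13.9 = 631.8 ft²; P = b + 2y√(1+z²) = 10.7 + 2×13.9×2.693 = 85.55 ft.
Hydraulic radius R = A/P = 631.8/85.55 = 7.384 ft.
Rearranging Manning's equation: n = (1.486/Q) A R^(2/3) S^(1/2) = (1.486/21900) × 631.8 × 7.384^(2/3) × √0.0085 = 0.015.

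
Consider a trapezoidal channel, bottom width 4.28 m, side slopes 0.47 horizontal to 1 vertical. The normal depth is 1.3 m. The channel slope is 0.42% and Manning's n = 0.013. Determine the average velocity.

V = 4.61 m/s

With bottom width b = 4.28 m and side slope z = 0.47: A = (b + zy)y = (4.28 + 0.47×1.3)×1.3 = 6.358 m²; P = b + 2y√(1+z²) = 4.28 + 2×1.3×1.105 = 7.153 m.
Hydraulic radius R = A/P = 6.358/7.153 = 0.8889 m.
From Manning's equation, V = (1/n) R^(2/3) S^(1/2) = (1/0.013) × 0.8889^(2/3) × 0.0042^(1/2) = 4.61 m/s.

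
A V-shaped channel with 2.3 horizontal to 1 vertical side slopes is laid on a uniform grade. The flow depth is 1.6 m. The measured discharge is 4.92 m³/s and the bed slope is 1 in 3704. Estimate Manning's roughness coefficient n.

For a triangular section with side slope z = 2.3: A = zy² = 2.3×1.6² = 5.888 m²; P = 2y√(1+z²) = 2×1.6×2.508 = 8.026 m.
Hydraulic radius R = A/P = 5.888/8.026 = 0.7337 m.
Rearranging Manning's equation: n = (1/Q) A R^(2/3) S^(1/2) = (1/4.92) × 5.888 × 0.7337^(2/3) × √0.00027 = 0.016.

n = 0.016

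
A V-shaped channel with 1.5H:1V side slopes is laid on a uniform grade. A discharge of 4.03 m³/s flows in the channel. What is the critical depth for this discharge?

y_c = 1.08 m

At critical depth, Q² T / (g A³) = 1, i.e. A³/T = Q²/g = 4.03²/9.81 = 1.656.
Try y = 0.877 m: A³/T = 0.5836 — low.
Try y = 1.32 m: A³/T = 4.508 — high.
Try y = 1.08 m: A³/T = 1.653 — close enough.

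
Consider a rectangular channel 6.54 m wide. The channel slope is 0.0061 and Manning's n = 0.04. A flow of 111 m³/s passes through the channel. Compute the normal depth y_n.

Manning's equation rearranged: A R^(2/3) = nQ / (1·√S) = 0.04 × 111 / (√0.0061) = 56.85.
Trying y = 3.96 m: A R^(2/3) = 38.2 — low.
Trying y = 6.32 m: A R^(2/3) = 68.96 — high.
Trying y = 5.41 m: A R^(2/3) = 56.88 — close enough.

y_n = 5.41 m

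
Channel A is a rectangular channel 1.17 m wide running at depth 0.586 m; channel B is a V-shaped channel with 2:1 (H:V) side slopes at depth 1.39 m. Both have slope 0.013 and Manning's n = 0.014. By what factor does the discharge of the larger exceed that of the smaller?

Channel A: Flow area A = b·y = 1.17 × 0.586 = 0.6856 m². Wetted perimeter P = b + 2y = 1.17 + 2×0.586 = 2.342 m. Hydraulic radius R = A/P = 0.6856/2.342 = 0.2927 m. Q_A = (1/0.014)·0.6856·0.2927^(2/3)·√0.013 = 2.462 m³/s.
Channel B: For a triangular section with side slope z = 2: A = zy² = 2×1.39² = 3.864 m²; P = 2y√(1+z²) = 2×1.39×2.236 = 6.216 m. Hydraulic radius R = A/P = 3.864/6.216 = 0.6216 m. Q_B = (1/0.014)·3.864·0.6216^(2/3)·√0.013 = 22.92 m³/s.
The larger discharge is 22.92 m³/s and the smaller is 2.462 m³/s; the ratio is 9.31.

9.31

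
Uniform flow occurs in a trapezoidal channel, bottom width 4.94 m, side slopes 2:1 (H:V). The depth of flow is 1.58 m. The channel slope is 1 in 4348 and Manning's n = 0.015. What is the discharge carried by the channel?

With bottom width b = 4.94 m and side slope z = 2: A = (b + zy)y = (4.94 + 2×1.58)×1.58 = 12.8 m²; P = b + 2y√(1+z²) = 4.94 + 2×1.58×2.236 = 12.01 m.
Hydraulic radius R = A/P = 12.8/12.01 = 1.066 m.
Manning's equation: Q = (1/n) A R^(2/3) S^(1/2) = (1/0.015) × 12.8 × 1.066^(2/3) × 0.00023^(1/2) = 13.5 m³/s.

Q = 13.5 m³/s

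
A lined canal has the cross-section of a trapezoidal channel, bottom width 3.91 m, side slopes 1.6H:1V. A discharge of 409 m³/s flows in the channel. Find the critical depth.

At critical depth, Q² T / (g A³) = 1, i.e. A³/T = Q²/g = 409²/9.81 = 17050.
At y = 3.95 m: A³/T = 3987 — too small.
At y = 6.45 m: A³/T = 31500 — too large.
At y = 5.59 m: A³/T = 17020 — matches.

y_c = 5.59 m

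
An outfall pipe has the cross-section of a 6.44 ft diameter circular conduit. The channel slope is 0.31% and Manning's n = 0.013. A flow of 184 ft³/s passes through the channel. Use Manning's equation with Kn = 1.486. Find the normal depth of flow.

Manning's equation rearranged: A R^(2/3) = nQ / (1.486·√S) = 0.013 × 184 / (1.486 × √0.0031) = 28.91.
Try y = 2.7 ft: A R^(2/3) = 16.42 — short.
Try y = 4.38 ft: A R^(2/3) = 36.05 — over.
Try y = 3.77 ft: A R^(2/3) = 28.94 — ≈ 28.91.

y_n = 3.77 ft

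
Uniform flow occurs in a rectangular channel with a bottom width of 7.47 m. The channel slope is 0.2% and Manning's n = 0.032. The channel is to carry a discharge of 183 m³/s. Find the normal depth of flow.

Manning's equation rearranged: A R^(2/3) = nQ / (1·√S) = 0.032 × 183 / (√0.002) = 130.9.
Try y = 10.4 m: A R^(2/3) = 152.4 — over.
Try y = 9.15 m: A R^(2/3) = 131 — matches.

y_n = 9.15 m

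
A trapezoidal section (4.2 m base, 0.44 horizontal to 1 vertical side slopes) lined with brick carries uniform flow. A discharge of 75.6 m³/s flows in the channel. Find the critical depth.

At critical depth, Q² T / (g A³) = 1, i.e. A³/T = Q²/g = 75.6²/9.81 = 582.6.
At y = 1.99 m: A³/T = 173.1 — too small.
At y = 3.35 m: A³/T = 960.8 — too large.
At y = 2.88 m: A³/T = 579.7 — close enough.

y_c = 2.88 m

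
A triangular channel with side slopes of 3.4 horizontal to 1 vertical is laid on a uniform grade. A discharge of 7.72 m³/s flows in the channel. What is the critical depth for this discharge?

y_c = 1.01 m

At critical depth, Q² T / (g A³) = 1, i.e. A³/T = Q²/g = 7.72²/9.81 = 6.075.
Trying y = 1.21 m: A³/T = 14.99 — too large.
Trying y = 0.904 m: A³/T = 3.49 — too small.
Trying y = 1.01 m: A³/T = 6.075 — matches.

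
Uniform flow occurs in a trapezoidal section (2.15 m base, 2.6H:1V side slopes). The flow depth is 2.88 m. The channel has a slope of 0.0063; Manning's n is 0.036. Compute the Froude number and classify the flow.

With bottom width b = 2.15 m and side slope z = 2.6: A = (b + zy)y = (2.15 + 2.6×2.88)×2.88 = 27.76 m²; P = b + 2y√(1+z²) = 2.15 + 2×2.88×2.786 = 18.2 m.
Hydraulic radius R = A/P = 27.76/18.2 = 1.526 m.
V = (1/n) R^(2/3) √S = (1/0.036) × 1.526^(2/3) × √0.0063 = 2.922 m/s. Hydraulic depth D_h = A/T = 27.76/17.13 = 1.621 m.
Froude number Fr = V/√(g·D_h) = 2.922/√(9.81×1.621) = 0.733, which is less than 1, so the flow is subcritical.

subcritical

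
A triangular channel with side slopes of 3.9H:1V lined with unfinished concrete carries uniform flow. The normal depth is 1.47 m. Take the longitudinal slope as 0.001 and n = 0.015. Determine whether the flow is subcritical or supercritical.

For a triangular section with side slope z = 3.9: A = zy² = 3.9×1.47² = 8.428 m²; P = 2y√(1+z²) = 2×1.47×4.026 = 11.84 m.
Hydraulic radius R = A/P = 8.428/11.84 = 0.712 m.
V = (1/n) R^(2/3) √S = (1/0.015) × 0.712^(2/3) × √0.001 = 1.681 m/s. Hydraulic depth D_h = A/T = 8.428/11.47 = 0.735 m.
Froude number Fr = V/√(g·D_h) = 1.681/√(9.81×0.735) = 0.626, which is less than 1, so the flow is subcritical.

subcritical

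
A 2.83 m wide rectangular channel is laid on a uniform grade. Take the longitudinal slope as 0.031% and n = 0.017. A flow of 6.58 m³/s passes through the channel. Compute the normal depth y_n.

Manning's equation rearranged: A R^(2/3) = nQ / (1·√S) = 0.017 × 6.58 / (√0.00031) = 6.353.
Trying y = 2.65 m: A R^(2/3) = 7.107 — over.
Trying y = 2.13 m: A R^(2/3) = 5.41 — short.
Trying y = 2.42 m: A R^(2/3) = 6.35 — matches.

y_n = 2.42 m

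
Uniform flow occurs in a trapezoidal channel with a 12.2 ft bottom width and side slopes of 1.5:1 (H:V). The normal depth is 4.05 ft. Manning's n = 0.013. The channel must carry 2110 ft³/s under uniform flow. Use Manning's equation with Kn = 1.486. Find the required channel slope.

S = 0.0161

With bottom width b = 12.2 ft and side slope z = 1.5: A = (b + zy)y = (12.2 + 1.5×4.05)×4.05 = 74.01 ft²; P = b + 2y√(1+z²) = 12.2 + 2×4.05×1.803 = 26.8 ft.
Hydraulic radius R = A/P = 74.01/26.8 = 2.761 ft.
From Manning's equation, S = [nQ / (1.486 A R^(2/3))]² = [0.013 × 2110 / (1.486 × 74.01 × 2.761^(2/3))]² = 0.0161.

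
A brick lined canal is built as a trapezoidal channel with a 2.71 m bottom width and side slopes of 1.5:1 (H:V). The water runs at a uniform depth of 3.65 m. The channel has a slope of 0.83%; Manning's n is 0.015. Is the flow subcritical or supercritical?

supercritical

With bottom width b = 2.71 m and side slope z = 1.5: A = (b + zy)y = (2.71 + 1.5×3.65)×3.65 = 29.88 m²; P = b + 2y√(1+z²) = 2.71 + 2×3.65×1.803 = 15.87 m.
Hydraulic radius R = A/P = 29.88/15.87 = 1.882 m.
V = (1/n) R^(2/3) √S = (1/0.015) × 1.882^(2/3) × √0.0083 = 9.26 m/s. Hydraulic depth D_h = A/T = 29.88/13.66 = 2.187 m.
Froude number Fr = V/√(g·D_h) = 9.26/√(9.81×2.187) = 2, which is greater than 1, so the flow is supercritical.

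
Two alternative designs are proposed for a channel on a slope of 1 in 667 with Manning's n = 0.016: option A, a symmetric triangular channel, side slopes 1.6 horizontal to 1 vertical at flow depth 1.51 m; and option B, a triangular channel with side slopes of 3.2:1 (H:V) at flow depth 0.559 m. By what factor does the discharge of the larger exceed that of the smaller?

Channel A: For a triangular section with side slope z = 1.6: A = zy² = 1.6×1.51² = 3.648 m²; P = 2y√(1+z²) = 2×1.51×1.887 = 5.698 m. Hydraulic radius R = A/P = 3.648/5.698 = 0.6402 m. Q_A = (1/0.016)·3.648·0.6402^(2/3)·√0.001499 = 6.558 m³/s.
Channel B: For a triangular section with side slope z = 3.2: A = zy² = 3.2×0.559² = 0.9999 m²; P = 2y√(1+z²) = 2×0.559×3.353 = 3.748 m. Hydraulic radius R = A/P = 0.9999/3.748 = 0.2668 m. Q_B = (1/0.016)·0.9999·0.2668^(2/3)·√0.001499 = 1.003 m³/s.
The larger discharge is 6.558 m³/s and the smaller is 1.003 m³/s; the ratio is 6.54.

6.54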